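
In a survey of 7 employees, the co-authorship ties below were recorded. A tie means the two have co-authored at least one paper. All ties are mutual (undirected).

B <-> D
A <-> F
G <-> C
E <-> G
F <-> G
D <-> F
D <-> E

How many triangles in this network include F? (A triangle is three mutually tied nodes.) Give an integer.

F's neighbors are A, D, and G, but none of them are tied to each other, so no triangle contains F.

0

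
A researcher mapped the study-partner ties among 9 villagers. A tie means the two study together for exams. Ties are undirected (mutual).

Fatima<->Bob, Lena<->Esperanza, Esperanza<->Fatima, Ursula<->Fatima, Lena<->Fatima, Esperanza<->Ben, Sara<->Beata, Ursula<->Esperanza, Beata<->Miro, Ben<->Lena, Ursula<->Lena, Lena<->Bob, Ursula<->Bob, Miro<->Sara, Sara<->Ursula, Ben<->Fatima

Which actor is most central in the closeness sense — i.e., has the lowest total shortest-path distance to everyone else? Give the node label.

Farness (sum of distances to all others) for each node — Beata:20, Ben:18, Bob:15, Esperanza:14, Fatima:13, Lena:13, Miro:20, Sara:14, Ursula:11.
The smallest farness is 11, for Ursula, so Ursula has the highest closeness.

Ursula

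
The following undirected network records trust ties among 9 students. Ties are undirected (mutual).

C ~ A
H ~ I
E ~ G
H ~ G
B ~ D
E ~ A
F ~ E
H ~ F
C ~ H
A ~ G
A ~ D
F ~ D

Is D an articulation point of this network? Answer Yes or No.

Yes

Removing D leaves {A, C, E, F, G, H, and I} with no path to {B}, so the network splits into 2 components. D is a cut vertex.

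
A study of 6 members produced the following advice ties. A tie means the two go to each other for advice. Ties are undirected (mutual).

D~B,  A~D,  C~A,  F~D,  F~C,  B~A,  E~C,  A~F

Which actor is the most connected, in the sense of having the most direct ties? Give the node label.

A

Degrees — A:4, B:2, C:3, D:3, E:1, F:3.
The maximum is 4, attained only by A.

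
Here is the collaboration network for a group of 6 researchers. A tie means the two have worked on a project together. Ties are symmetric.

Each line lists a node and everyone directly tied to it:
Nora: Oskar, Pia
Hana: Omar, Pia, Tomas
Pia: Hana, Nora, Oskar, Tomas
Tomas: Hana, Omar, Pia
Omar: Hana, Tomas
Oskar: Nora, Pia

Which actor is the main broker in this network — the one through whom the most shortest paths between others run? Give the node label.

Unnormalized betweenness of each node: Hana:3/2, Nora:0, Omar:0, Oskar:0, Pia:6, Tomas:3/2.
Pia has the largest value, 6, making it the main broker — the node through which the most shortest paths run.

Pia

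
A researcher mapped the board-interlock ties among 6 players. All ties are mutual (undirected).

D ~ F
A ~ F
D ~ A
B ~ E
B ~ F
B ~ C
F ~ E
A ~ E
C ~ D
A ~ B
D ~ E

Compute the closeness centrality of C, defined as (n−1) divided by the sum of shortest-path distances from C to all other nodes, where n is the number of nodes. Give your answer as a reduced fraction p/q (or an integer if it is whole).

Distances from C: A:2, B:1, D:1, E:2, F:2. Sum = 8.
n = 6, so closeness = 5/8.

5/8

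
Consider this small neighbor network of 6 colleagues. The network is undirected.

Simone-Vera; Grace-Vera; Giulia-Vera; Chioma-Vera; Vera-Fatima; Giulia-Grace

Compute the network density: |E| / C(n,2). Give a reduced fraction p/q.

2/5

There are 6 edges and 6 nodes, so the maximum possible is C(6,2) = 15.
Density = 6/15 = 2/5.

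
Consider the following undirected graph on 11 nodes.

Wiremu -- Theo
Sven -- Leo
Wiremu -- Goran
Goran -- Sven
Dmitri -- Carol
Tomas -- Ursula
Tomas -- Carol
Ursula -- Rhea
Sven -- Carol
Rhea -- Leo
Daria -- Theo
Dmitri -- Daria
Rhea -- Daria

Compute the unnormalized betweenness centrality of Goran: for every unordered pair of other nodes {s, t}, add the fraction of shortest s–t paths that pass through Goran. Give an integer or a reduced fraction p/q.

5

Pairs whose geodesics pass through Goran — Carol–Wiremu: 1; Tomas–Wiremu: 1; Leo–Wiremu: 1; Sven–Wiremu: 1; Sven–Theo: 1.
All other pairs contribute 0.
Summing the contributions gives betweenness(Goran) = 5.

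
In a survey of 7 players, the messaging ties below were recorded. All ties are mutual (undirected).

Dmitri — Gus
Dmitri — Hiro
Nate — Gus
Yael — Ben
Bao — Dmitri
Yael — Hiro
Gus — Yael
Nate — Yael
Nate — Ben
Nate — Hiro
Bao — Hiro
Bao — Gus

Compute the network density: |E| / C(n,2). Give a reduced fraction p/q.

4/7

There are 12 edges and 7 nodes, so the maximum possible is C(7,2) = 21.
Density = 12/21 = 4/7.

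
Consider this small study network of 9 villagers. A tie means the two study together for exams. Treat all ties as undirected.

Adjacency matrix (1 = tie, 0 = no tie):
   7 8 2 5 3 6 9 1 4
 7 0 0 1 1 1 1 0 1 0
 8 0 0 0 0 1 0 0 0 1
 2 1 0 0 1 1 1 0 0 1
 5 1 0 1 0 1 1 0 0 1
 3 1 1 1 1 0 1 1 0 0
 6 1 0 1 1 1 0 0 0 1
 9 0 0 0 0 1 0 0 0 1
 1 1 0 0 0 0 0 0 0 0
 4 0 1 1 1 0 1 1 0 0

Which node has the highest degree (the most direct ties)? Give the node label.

Degrees — 1:1, 2:5, 3:6, 4:5, 5:5, 6:5, 7:5, 8:2, 9:2.
The maximum is 6, attained only by 3.

3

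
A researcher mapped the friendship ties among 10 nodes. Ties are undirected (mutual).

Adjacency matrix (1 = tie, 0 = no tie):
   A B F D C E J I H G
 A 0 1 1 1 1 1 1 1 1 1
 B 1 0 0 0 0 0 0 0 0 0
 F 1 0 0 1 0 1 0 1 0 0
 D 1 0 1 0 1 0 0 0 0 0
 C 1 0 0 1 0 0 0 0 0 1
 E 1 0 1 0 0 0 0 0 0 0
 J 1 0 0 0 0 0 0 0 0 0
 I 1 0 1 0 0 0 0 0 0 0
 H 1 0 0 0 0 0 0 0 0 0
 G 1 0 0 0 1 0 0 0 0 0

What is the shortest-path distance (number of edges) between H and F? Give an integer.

One shortest route is H – A – F, which uses 2 edges, and H and F are not directly tied, so nothing shorter exists. So d(H,F) = 2.

2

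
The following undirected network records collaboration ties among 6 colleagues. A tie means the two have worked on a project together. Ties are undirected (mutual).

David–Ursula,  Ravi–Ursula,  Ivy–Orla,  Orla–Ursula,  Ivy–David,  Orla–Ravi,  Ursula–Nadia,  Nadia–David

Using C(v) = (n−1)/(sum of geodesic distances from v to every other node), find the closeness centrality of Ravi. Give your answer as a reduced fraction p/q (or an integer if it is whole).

Distances from Ravi: David:2, Ivy:2, Nadia:2, Orla:1, Ursula:1. Sum = 8.
n = 6, so closeness = 5/8.

5/8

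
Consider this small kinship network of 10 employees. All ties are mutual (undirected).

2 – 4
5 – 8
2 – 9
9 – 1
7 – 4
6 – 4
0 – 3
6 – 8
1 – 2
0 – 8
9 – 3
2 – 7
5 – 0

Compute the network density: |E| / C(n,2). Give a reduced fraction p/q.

13/45

There are 13 edges and 10 nodes, so the maximum possible is C(10,2) = 45.
Density = 13/45.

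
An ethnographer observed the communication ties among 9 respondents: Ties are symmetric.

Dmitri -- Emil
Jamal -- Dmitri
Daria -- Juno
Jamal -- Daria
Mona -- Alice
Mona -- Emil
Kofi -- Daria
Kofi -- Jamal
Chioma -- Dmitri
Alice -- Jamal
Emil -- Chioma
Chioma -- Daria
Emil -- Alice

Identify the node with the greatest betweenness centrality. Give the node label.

Daria

Unnormalized betweenness of each node: Alice:23/6, Chioma:13/3, Daria:53/6, Dmitri:4/3, Emil:9/2, Jamal:49/6, Juno:0, Kofi:0, Mona:0.
Daria has the largest value, 53/6, making it the main broker — the node through which the most shortest paths run.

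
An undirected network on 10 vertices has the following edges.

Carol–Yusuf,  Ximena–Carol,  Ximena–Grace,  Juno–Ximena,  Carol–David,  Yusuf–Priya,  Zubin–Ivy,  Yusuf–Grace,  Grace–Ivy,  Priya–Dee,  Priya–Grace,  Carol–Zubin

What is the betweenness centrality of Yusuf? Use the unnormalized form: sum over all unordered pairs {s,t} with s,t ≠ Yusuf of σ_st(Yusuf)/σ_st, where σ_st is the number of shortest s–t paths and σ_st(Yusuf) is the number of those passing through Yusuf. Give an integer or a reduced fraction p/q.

6

Pairs whose geodesics pass through Yusuf — David–Priya: 1; David–Grace: 1/2; David–Dee: 1; Priya–Carol: 1; Priya–Zubin: 1/2; Carol–Grace: 1/2; Carol–Dee: 1; Dee–Zubin: 1/2.
All other pairs contribute 0.
Summing the contributions gives betweenness(Yusuf) = 6.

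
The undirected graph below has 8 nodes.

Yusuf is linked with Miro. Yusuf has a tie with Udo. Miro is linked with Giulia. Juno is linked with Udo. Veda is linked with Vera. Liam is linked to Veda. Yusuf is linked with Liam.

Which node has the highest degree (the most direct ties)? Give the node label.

Yusuf

Degrees — Giulia:1, Juno:1, Liam:2, Miro:2, Udo:2, Veda:2, Vera:1, Yusuf:3.
The maximum is 3, attained only by Yusuf.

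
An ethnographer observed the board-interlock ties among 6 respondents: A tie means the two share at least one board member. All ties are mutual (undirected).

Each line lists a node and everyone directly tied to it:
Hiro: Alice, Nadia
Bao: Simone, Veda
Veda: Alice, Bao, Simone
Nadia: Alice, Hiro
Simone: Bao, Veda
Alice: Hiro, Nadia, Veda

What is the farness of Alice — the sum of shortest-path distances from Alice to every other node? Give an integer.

Distances from Alice: Bao:2, Hiro:1, Nadia:1, Simone:2, Veda:1.
Sum = 2 + 1 + 1 + 2 + 1 = 7.

7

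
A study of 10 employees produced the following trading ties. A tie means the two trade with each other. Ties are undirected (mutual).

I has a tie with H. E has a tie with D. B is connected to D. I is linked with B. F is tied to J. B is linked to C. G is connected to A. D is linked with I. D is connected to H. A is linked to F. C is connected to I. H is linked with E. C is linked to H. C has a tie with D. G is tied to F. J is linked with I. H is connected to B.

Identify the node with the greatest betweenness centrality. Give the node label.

Unnormalized betweenness of each node: A:0, B:0, C:0, D:7/2, E:0, F:14, G:0, H:7/2, I:20, J:18.
I has the largest value, 20, making it the main broker — the node through which the most shortest paths run.

I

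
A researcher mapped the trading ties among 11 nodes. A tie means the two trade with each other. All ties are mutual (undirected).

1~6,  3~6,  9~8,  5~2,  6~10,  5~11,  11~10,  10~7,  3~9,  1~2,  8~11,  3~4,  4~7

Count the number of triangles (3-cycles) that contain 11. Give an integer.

0

11's neighbors are 5, 8, and 10, but none of them are tied to each other, so no triangle contains 11.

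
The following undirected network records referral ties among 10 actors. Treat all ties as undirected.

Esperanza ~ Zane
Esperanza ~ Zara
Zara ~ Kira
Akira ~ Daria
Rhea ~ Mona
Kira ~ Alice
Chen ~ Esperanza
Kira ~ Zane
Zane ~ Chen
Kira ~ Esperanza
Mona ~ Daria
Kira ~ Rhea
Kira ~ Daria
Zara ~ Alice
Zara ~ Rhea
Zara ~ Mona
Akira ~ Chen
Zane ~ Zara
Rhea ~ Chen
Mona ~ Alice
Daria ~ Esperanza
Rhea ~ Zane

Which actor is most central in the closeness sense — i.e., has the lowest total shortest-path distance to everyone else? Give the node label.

Kira

Farness (sum of distances to all others) for each node — Akira:18, Alice:17, Chen:15, Daria:14, Esperanza:13, Kira:12, Mona:14, Rhea:13, Zane:13, Zara:13.
The smallest farness is 12, for Kira, so Kira has the highest closeness.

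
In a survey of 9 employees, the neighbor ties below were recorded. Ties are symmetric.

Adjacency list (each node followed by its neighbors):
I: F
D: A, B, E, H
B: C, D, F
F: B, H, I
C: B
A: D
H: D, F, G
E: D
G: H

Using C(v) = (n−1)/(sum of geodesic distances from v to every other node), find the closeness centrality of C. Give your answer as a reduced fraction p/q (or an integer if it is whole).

Distances from C: A:3, B:1, D:2, E:3, F:2, G:4, H:3, I:3. Sum = 21.
n = 9, so closeness = 8/21.

8/21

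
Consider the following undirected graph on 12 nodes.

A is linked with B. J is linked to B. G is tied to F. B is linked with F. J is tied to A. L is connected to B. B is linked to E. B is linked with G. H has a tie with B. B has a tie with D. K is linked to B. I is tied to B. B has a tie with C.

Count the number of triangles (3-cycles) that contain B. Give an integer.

B's neighbors: A, C, D, E, F, G, H, I, J, K, and L.
Neighbor pairs that are themselves tied: B–A–J; B–F–G. Each forms one triangle with B, for 2 in total.

2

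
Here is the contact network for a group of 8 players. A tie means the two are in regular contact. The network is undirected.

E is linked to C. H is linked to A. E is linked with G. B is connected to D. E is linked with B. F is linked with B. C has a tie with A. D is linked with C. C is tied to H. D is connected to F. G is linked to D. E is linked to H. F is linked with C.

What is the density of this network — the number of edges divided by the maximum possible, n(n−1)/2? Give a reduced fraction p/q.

There are 13 edges and 8 nodes, so the maximum possible is C(8,2) = 28.
Density = 13/28.

13/28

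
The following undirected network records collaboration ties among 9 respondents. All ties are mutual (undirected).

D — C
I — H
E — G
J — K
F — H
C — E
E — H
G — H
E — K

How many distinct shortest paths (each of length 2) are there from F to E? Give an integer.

1

The shortest distance is 2, and the only length-2 path is F–H–E. So there is exactly 1 shortest path.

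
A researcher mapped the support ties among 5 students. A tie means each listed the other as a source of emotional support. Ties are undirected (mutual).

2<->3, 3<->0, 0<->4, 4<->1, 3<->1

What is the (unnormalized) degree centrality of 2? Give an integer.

1

2 is directly tied to 3. That is 1 neighbor, so the degree of 2 is 1.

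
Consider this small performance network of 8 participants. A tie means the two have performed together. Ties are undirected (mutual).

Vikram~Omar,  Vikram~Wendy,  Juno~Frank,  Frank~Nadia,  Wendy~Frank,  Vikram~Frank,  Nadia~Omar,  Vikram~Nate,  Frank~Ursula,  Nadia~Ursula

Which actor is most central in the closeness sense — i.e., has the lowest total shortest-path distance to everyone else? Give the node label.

Farness (sum of distances to all others) for each node — Frank:9, Juno:15, Nadia:12, Nate:16, Omar:13, Ursula:13, Vikram:10, Wendy:12.
The smallest farness is 9, for Frank, so Frank has the highest closeness.

Frank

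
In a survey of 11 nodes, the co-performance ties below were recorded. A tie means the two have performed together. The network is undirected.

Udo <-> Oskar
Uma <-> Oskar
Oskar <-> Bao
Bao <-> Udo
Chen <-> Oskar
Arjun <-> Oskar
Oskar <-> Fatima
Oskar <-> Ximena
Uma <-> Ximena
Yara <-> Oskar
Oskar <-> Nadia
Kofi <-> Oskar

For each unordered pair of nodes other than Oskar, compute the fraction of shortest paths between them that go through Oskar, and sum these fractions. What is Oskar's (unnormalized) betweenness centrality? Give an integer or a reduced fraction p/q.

Pairs whose geodesics pass through Oskar — Bao–Ximena: 1; Bao–Arjun: 1; Bao–Uma: 1; Bao–Nadia: 1; Bao–Fatima: 1; Bao–Kofi: 1; Bao–Chen: 1; Bao–Yara: 1; Udo–Ximena: 1; Udo–Arjun: 1; Udo–Uma: 1; Udo–Nadia: 1; Udo–Fatima: 1; Udo–Kofi: 1 … (+29 more pairs).
All other pairs contribute 0.
Summing the contributions gives betweenness(Oskar) = 43.

43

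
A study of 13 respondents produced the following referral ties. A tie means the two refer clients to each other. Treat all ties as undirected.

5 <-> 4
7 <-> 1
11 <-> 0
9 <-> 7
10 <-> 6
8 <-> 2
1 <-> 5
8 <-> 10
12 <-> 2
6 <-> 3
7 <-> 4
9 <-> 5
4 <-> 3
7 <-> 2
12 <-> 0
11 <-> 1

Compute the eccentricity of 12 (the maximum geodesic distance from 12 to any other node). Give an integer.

Distances from 12: 0:1, 1:3, 2:1, 3:4, 4:3, 5:4, 6:4, 7:2, 8:2, 9:3, 10:3, 11:2.
The largest is 4 (to 6, 3, and 5), so the eccentricity of 12 is 4.

4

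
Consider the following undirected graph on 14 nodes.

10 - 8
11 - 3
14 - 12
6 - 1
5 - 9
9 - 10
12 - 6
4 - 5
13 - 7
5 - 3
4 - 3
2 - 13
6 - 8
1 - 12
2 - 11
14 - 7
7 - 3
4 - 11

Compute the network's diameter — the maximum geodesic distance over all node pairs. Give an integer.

6

Eccentricity of each node (its greatest distance to any other): 1:5, 2:6, 3:4, 4:5, 5:5, 6:5, 7:4, 8:6, 9:4, 10:5, 11:5, 12:4, 13:5, 14:4.
The maximum eccentricity is 6, realized for instance by the pair 2–8 via 2 – 13 – 7 – 14 – 12 – 6 – 8. So the diameter is 6.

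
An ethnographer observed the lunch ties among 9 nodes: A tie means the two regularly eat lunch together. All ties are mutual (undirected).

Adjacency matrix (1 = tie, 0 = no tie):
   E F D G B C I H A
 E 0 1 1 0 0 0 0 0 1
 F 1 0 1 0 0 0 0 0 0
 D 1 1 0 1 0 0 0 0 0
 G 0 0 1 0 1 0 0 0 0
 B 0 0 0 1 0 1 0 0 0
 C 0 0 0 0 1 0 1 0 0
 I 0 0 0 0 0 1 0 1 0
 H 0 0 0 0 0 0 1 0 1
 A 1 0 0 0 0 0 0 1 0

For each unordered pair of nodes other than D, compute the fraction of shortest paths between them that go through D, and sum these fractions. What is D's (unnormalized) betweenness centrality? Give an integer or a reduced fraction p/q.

15/2

Pairs whose geodesics pass through D — E–G: 1; E–B: 1; E–C: 1/2; F–G: 1; F–B: 1; F–C: 1; G–H: 1/2; G–A: 1; B–A: 1/2.
All other pairs contribute 0.
Summing the contributions gives betweenness(D) = 15/2.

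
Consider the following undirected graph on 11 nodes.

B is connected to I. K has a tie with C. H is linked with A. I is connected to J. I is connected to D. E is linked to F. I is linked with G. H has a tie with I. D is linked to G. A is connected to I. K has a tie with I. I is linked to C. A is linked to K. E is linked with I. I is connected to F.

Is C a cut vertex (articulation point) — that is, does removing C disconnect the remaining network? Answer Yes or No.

No

Even without C, every remaining node can still reach every other (the residual graph is connected), so C is not a cut vertex.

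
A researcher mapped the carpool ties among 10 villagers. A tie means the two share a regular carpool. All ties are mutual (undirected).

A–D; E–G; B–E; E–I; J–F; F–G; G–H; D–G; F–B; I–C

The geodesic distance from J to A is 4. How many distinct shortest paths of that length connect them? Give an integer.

1

The shortest distance is 4, and the only length-4 path is J–F–G–D–A. So there is exactly 1 shortest path.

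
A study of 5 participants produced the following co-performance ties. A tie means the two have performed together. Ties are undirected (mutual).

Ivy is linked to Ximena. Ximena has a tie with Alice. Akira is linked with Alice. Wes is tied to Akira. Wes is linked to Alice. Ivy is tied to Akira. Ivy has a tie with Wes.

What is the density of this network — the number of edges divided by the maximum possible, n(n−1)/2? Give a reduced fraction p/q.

There are 7 edges and 5 nodes, so the maximum possible is C(5,2) = 10.
Density = 7/10.

7/10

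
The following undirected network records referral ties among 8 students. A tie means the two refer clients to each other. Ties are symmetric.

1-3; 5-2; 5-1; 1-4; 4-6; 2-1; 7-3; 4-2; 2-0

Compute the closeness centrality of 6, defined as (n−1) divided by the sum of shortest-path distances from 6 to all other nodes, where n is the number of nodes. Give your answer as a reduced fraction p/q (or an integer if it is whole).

7/18

Distances from 6: 0:3, 1:2, 2:2, 3:3, 4:1, 5:3, 7:4. Sum = 18.
n = 8, so closeness = 7/18.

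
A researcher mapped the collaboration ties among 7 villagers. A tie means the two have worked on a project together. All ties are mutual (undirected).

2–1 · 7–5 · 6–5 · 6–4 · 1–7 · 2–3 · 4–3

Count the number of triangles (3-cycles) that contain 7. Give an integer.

7's neighbors are 1 and 5, but none of them are tied to each other, so no triangle contains 7.

0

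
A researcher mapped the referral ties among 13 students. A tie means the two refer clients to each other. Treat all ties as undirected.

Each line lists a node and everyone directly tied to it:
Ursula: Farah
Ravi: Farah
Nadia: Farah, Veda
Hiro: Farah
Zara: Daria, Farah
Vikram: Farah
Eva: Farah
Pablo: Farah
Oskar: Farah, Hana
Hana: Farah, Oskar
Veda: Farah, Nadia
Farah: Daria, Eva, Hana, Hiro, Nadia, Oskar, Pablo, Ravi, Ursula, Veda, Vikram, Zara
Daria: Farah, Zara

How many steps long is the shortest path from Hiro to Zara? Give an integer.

One shortest route is Hiro – Farah – Zara, which uses 2 edges, and Hiro and Zara are not directly tied, so nothing shorter exists. So d(Hiro,Zara) = 2.

2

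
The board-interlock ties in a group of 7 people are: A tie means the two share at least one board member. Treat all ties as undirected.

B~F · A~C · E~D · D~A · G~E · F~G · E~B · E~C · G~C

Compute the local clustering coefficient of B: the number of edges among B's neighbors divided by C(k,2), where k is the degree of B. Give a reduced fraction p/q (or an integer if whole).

B's neighbors: E and F (k = 2).
Possible neighbor pairs: C(2,2) = 1. Edges among them: none → e = 0.
Clustering(B) = 0/1.

0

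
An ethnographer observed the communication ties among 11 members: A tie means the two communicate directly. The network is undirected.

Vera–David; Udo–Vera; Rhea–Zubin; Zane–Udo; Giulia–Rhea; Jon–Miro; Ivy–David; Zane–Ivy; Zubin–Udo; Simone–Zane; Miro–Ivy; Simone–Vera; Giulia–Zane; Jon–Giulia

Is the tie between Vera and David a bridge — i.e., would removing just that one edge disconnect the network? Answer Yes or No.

Even without that edge, Vera still reaches David via Vera – Udo – Zane – Ivy – David, so the network stays connected. Not a bridge.

No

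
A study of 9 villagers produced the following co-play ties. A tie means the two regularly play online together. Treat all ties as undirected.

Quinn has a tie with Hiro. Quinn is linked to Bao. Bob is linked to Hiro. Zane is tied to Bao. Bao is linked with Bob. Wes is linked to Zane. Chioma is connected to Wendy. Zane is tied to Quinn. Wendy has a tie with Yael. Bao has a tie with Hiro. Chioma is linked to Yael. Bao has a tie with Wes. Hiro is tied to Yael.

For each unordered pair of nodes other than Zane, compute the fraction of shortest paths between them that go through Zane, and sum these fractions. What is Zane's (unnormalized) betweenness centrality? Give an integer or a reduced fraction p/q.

Pairs whose geodesics pass through Zane — Quinn–Wes: 1/2.
All other pairs contribute 0.
Summing the contributions gives betweenness(Zane) = 1/2.

1/2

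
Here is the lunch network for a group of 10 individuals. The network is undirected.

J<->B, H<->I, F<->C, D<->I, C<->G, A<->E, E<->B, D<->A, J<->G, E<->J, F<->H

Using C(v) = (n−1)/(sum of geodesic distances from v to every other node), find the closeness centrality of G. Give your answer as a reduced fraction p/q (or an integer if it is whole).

Distances from G: A:3, B:2, C:1, D:4, E:2, F:2, H:3, I:4, J:1. Sum = 22.
n = 10, so closeness = 9/22.

9/22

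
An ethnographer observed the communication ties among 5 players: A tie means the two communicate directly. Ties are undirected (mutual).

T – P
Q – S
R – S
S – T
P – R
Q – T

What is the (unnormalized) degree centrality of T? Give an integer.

T is directly tied to P, Q, and S. That is 3 neighbors, so the degree of T is 3.

3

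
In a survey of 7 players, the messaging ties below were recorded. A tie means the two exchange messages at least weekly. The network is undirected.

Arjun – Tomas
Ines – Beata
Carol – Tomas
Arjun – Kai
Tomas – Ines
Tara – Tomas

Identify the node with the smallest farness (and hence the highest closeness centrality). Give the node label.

Farness (sum of distances to all others) for each node — Arjun:11, Beata:16, Carol:13, Ines:11, Kai:16, Tara:13, Tomas:8.
The smallest farness is 8, for Tomas, so Tomas has the highest closeness.

Tomas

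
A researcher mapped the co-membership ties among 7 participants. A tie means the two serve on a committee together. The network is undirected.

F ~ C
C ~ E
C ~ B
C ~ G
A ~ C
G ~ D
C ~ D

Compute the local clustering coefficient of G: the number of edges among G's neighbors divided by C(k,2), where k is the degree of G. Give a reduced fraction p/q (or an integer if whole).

1

G's neighbors: C and D (k = 2).
Possible neighbor pairs: C(2,2) = 1. Edges among them: C–D → e = 1.
Clustering(G) = 1/1.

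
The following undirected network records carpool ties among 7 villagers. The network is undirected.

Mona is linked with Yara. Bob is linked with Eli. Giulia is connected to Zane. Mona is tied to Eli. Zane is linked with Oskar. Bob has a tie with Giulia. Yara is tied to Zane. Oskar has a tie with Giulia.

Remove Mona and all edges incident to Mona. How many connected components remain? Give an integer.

1

Mona's neighbors (Eli and Yara) remain reachable from one another through other ties, so the rest of the network stays in one piece.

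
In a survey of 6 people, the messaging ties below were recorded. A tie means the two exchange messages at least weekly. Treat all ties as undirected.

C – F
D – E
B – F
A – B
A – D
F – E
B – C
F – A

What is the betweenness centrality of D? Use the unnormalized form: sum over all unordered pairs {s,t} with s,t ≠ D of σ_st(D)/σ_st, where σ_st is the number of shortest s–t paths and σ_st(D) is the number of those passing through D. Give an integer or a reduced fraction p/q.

1/2

Pairs whose geodesics pass through D — A–E: 1/2.
All other pairs contribute 0.
Summing the contributions gives betweenness(D) = 1/2.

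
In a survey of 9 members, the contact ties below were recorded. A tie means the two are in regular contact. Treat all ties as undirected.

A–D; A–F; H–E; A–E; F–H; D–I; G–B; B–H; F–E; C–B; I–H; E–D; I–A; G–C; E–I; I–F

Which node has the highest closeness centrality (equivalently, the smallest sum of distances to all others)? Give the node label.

H

Farness (sum of distances to all others) for each node — A:17, B:15, C:21, D:18, E:13, F:14, G:21, H:12, I:13.
The smallest farness is 12, for H, so H has the highest closeness.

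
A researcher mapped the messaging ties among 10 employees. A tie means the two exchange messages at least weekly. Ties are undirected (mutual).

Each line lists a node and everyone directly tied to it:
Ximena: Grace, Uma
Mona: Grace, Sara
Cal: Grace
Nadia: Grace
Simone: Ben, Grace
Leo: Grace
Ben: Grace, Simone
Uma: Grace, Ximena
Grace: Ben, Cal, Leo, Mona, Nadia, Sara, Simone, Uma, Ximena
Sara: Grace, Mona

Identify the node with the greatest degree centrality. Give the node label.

Degrees — Ben:2, Cal:1, Grace:9, Leo:1, Mona:2, Nadia:1, Sara:2, Simone:2, Uma:2, Ximena:2.
The maximum is 9, attained only by Grace.

Grace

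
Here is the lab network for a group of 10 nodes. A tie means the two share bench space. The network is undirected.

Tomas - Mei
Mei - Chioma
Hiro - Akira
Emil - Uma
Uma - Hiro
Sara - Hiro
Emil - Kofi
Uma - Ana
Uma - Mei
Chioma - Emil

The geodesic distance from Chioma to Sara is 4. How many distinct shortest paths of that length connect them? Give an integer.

The shortest distance is 4. The length-4 paths are: Chioma–Emil–Uma–Hiro–Sara; Chioma–Mei–Uma–Hiro–Sara.
That gives 2 distinct shortest paths.

2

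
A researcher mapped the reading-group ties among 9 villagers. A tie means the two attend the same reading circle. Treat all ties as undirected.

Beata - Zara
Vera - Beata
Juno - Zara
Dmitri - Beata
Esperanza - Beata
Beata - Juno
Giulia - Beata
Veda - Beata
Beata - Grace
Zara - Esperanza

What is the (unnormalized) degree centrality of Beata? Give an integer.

8

Beata is directly tied to Dmitri, Esperanza, Giulia, Grace, Juno, Veda, Vera, and Zara. That is 8 neighbors, so the degree of Beata is 8.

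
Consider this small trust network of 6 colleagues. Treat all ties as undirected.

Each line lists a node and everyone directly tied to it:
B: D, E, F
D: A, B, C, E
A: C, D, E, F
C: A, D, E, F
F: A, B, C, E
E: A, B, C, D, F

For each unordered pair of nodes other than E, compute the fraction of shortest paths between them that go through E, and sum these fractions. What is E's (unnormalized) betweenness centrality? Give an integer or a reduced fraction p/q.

11/12

Pairs whose geodesics pass through E — A–B: 1/3; B–C: 1/3; D–F: 1/4.
All other pairs contribute 0.
Summing the contributions gives betweenness(E) = 11/12.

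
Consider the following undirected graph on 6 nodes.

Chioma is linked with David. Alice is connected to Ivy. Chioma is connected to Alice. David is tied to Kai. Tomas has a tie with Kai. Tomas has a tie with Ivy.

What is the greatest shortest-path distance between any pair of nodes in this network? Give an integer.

3

Eccentricity of each node (its greatest distance to any other): Alice:3, Chioma:3, David:3, Ivy:3, Kai:3, Tomas:3.
The maximum eccentricity is 3, realized for instance by the pair Kai–Alice via Kai – Tomas – Ivy – Alice. So the diameter is 3.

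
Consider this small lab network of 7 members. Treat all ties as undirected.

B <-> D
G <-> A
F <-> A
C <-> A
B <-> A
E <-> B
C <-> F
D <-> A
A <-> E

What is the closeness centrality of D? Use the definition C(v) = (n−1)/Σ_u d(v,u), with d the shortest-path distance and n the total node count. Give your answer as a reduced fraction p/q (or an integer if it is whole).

3/5

Distances from D: A:1, B:1, C:2, E:2, F:2, G:2. Sum = 10.
n = 7, so closeness = 6/10 = 3/5.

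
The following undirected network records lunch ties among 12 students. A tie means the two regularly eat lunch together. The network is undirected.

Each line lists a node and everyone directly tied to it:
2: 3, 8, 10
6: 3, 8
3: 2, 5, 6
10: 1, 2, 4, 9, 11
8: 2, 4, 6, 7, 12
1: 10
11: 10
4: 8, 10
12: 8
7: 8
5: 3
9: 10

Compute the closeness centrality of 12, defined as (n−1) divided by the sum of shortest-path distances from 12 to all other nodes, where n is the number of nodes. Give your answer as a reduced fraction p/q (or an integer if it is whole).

Distances from 12: 1:4, 2:2, 3:3, 4:2, 5:4, 6:2, 7:2, 8:1, 9:4, 10:3, 11:4. Sum = 31.
n = 12, so closeness = 11/31.

11/31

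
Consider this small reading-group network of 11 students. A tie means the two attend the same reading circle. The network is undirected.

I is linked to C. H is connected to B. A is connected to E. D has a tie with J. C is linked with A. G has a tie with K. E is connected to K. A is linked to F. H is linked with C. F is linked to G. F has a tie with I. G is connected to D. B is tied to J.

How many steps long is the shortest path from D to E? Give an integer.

3

One shortest route is D – G – K – E, which uses 3 edges, and at distance 2 from D we only reach {B, F, K}, which does not include E. So d(D,E) = 3.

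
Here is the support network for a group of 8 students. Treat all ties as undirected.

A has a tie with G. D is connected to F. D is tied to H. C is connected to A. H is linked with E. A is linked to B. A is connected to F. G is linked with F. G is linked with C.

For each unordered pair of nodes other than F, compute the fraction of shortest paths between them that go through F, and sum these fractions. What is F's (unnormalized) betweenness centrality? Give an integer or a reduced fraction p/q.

12

Pairs whose geodesics pass through F — D–A: 1; D–G: 1; D–B: 1; D–C: 2/2; E–A: 1; E–G: 1; E–B: 1; E–C: 2/2; H–A: 1; H–G: 1; H–B: 1; H–C: 2/2.
All other pairs contribute 0.
Summing the contributions gives betweenness(F) = 12.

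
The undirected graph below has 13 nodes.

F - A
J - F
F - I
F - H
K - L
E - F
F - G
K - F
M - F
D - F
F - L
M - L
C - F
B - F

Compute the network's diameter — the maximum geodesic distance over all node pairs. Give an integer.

Eccentricity of each node (its greatest distance to any other): A:2, B:2, C:2, D:2, E:2, F:1, G:2, H:2, I:2, J:2, K:2, L:2, M:2.
The maximum eccentricity is 2, realized for instance by the pair C–A via C – F – A. So the diameter is 2.

2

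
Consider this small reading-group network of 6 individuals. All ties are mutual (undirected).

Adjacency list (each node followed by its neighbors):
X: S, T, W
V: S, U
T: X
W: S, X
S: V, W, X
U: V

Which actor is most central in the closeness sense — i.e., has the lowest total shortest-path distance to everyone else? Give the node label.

Farness (sum of distances to all others) for each node — S:7, T:12, U:13, V:9, W:9, X:8.
The smallest farness is 7, for S, so S has the highest closeness.

S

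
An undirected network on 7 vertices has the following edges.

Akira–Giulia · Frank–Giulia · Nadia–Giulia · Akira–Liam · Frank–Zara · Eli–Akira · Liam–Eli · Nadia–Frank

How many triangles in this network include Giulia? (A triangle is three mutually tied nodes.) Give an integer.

Giulia's neighbors: Akira, Frank, and Nadia.
Neighbor pairs that are themselves tied: Giulia–Frank–Nadia. Each forms one triangle with Giulia, for 1 in total.

1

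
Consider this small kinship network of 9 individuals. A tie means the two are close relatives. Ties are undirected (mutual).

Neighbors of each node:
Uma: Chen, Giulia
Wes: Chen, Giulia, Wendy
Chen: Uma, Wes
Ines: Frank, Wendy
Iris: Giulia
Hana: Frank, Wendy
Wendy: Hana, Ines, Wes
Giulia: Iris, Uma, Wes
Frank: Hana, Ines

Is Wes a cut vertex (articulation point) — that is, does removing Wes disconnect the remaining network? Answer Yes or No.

Removing Wes leaves {Frank, Hana, Ines, and Wendy} with no path to {Chen, Giulia, Iris, and Uma}, so the network splits into 2 components. Wes is a cut vertex.

Yes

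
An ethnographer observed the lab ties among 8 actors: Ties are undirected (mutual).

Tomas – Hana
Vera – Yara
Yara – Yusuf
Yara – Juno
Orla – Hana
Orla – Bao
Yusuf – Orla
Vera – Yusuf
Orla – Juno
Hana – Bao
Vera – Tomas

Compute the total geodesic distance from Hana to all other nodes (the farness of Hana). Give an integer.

12

Distances from Hana: Bao:1, Juno:2, Orla:1, Tomas:1, Vera:2, Yara:3, Yusuf:2.
Sum = 1 + 2 + 1 + 1 + 2 + 3 + 2 = 12.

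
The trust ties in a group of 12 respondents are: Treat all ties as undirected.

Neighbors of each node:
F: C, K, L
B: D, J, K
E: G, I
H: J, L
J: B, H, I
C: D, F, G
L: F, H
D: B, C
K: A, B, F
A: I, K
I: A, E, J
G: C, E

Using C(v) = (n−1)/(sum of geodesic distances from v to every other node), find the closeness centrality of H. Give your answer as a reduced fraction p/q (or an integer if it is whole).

Distances from H: A:3, B:2, C:3, D:3, E:3, F:2, G:4, I:2, J:1, K:3, L:1. Sum = 27.
n = 12, so closeness = 11/27.

11/27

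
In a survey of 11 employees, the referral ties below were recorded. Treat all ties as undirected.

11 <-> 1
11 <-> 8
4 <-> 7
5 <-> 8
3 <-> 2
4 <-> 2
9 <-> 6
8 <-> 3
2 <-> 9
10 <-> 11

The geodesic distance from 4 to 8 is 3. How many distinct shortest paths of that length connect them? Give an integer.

The shortest distance is 3, and the only length-3 path is 4–2–3–8. So there is exactly 1 shortest path.

1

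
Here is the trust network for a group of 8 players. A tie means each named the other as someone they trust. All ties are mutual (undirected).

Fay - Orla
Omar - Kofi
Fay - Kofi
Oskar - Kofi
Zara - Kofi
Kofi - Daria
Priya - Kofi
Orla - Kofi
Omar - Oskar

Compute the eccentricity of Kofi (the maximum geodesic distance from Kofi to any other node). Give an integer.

1

Distances from Kofi: Daria:1, Fay:1, Omar:1, Orla:1, Oskar:1, Priya:1, Zara:1.
The largest is 1 (to Zara, Fay, Orla, Omar, Daria, Oskar, and Priya), so the eccentricity of Kofi is 1.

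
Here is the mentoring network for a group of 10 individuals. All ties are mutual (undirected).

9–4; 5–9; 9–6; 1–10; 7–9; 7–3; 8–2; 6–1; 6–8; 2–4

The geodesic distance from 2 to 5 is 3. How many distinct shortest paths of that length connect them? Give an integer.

1

The shortest distance is 3, and the only length-3 path is 2–4–9–5. So there is exactly 1 shortest path.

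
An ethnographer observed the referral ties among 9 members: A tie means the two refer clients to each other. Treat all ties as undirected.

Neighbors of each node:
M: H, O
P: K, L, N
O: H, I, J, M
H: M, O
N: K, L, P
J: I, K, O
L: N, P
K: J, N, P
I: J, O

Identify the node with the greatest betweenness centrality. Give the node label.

Unnormalized betweenness of each node: H:0, I:0, J:16, K:15, L:0, M:0, N:3, O:12, P:3.
J has the largest value, 16, making it the main broker — the node through which the most shortest paths run.

J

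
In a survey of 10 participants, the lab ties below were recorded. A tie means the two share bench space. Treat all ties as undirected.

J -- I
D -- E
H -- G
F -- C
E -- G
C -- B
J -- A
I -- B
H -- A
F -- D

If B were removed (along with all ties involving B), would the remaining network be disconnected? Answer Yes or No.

No

Even without B, every remaining node can still reach every other (the residual graph is connected), so B is not a cut vertex.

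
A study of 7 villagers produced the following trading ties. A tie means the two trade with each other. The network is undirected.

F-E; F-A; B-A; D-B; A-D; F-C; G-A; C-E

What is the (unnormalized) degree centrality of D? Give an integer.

2

D is directly tied to A and B. That is 2 neighbors, so the degree of D is 2.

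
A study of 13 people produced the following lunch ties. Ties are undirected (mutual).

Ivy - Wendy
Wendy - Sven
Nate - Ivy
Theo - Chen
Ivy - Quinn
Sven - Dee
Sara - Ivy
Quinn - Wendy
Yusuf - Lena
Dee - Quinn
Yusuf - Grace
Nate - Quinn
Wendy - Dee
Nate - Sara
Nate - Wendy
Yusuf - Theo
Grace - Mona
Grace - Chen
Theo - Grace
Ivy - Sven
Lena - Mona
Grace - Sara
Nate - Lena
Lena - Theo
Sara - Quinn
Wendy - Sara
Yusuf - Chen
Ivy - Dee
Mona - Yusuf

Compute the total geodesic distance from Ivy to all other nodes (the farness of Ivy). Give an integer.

Distances from Ivy: Chen:3, Dee:1, Grace:2, Lena:2, Mona:3, Nate:1, Quinn:1, Sara:1, Sven:1, Theo:3, Wendy:1, Yusuf:3.
Sum = 3 + 1 + 2 + 2 + 3 + 1 + 1 + 1 + 1 + 3 + 1 + 3 = 22.

22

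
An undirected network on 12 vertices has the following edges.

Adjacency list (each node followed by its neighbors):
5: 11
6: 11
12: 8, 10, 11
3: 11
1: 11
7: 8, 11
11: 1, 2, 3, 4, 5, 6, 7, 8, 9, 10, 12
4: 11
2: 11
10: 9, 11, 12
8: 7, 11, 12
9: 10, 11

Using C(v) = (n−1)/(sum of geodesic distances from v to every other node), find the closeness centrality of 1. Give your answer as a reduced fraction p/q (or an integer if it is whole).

11/21

Distances from 1: 2:2, 3:2, 4:2, 5:2, 6:2, 7:2, 8:2, 9:2, 10:2, 11:1, 12:2. Sum = 21.
n = 12, so closeness = 11/21.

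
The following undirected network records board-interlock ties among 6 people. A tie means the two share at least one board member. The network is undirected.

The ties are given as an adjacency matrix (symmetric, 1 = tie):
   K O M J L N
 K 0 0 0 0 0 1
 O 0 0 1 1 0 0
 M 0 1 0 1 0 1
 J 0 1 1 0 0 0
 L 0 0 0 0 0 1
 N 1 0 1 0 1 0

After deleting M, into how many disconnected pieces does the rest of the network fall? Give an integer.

2

Without M, the remaining ties split the others into: {K, L, N}; {J, O}.
That's 2 separate components.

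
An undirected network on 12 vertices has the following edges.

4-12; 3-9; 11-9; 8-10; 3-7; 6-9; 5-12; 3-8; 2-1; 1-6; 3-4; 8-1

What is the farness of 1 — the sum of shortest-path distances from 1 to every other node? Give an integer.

27

Distances from 1: 2:1, 3:2, 4:3, 5:5, 6:1, 7:3, 8:1, 9:2, 10:2, 11:3, 12:4.
Sum = 1 + 2 + 3 + 5 + 1 + 3 + 1 + 2 + 2 + 3 + 4 = 27.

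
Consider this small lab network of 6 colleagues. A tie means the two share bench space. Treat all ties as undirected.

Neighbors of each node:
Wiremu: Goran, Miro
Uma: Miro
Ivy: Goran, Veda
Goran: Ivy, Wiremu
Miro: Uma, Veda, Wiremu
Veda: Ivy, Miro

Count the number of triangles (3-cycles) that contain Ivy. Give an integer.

Ivy's neighbors are Goran and Veda, but none of them are tied to each other, so no triangle contains Ivy.

0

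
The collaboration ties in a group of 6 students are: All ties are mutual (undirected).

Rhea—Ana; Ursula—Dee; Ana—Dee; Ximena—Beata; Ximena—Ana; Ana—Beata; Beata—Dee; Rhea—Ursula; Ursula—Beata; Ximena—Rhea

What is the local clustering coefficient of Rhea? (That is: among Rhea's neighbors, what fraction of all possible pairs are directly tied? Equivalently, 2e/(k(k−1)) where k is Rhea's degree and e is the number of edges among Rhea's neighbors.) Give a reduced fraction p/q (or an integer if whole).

Rhea's neighbors: Ana, Ursula, and Ximena (k = 3).
Possible neighbor pairs: C(3,2) = 3. Edges among them: Ana–Ximena → e = 1.
Clustering(Rhea) = 1/3.

1/3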